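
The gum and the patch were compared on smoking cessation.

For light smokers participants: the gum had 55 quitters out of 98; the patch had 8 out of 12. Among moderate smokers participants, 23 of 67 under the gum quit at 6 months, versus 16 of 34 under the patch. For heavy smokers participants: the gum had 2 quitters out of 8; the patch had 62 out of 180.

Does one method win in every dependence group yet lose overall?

Light smokers: the gum 55/98 = 56.1%, the patch 8/12 = 66.7% → the patch
Moderate smokers: the gum 23/67 = 34.3%, the patch 16/34 = 47.1% → the patch
Heavy smokers: the gum 2/8 = 25.0%, the patch 62/180 = 34.4% → the patch
Overall: the gum 80/173 = 46.2%, the patch 86/226 = 38.1% → the gum
The patch wins each dependence group but the gum wins overall — the comparison reverses. The patch's participants skew toward heavy smokers, which has a lower base rate.

Yes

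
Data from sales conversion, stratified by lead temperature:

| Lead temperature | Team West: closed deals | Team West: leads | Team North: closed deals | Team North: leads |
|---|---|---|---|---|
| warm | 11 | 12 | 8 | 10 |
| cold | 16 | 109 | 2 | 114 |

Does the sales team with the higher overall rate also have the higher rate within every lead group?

Yes

Warm: Team West 11/12 = 91.7%, Team North 8/10 = 80.0% → Team West
Cold: Team West 16/109 = 14.7%, Team North 2/114 = 1.8% → Team West
Overall: Team West 27/121 = 22.3%, Team North 10/124 = 8.1% → Team West
Team West wins overall and in every lead group — no reversal.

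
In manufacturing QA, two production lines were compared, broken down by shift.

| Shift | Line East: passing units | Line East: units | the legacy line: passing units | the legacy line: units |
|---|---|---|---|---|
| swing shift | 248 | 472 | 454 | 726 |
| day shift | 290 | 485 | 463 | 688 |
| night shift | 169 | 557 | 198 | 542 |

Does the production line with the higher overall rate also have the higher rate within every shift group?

Swing shift: Line East 248/472 = 52.5%, the legacy line 454/726 = 62.5% → the legacy line
Day shift: Line East 290/485 = 59.8%, the legacy line 463/688 = 67.3% → the legacy line
Night shift: Line East 169/557 = 30.3%, the legacy line 198/542 = 36.5% → the legacy line
Overall: Line East 707/1514 = 46.7%, the legacy line 1115/1956 = 57.0% → the legacy line
The legacy line wins overall and in every shift group — no reversal.

Yes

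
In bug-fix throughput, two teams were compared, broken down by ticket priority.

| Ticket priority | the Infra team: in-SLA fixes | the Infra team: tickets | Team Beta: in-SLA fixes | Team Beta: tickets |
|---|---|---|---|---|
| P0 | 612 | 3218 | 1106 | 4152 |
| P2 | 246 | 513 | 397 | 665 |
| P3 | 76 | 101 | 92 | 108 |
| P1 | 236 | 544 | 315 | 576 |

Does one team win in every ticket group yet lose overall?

No

P0: the Infra team 612/3218 = 19.0%, Team Beta 1106/4152 = 26.6% → Team Beta
P2: the Infra team 246/513 = 48.0%, Team Beta 397/665 = 59.7% → Team Beta
P3: the Infra team 76/101 = 75.2%, Team Beta 92/108 = 85.2% → Team Beta
P1: the Infra team 236/544 = 43.4%, Team Beta 315/576 = 54.7% → Team Beta
Overall: the Infra team 1170/4376 = 26.7%, Team Beta 1910/5501 = 34.7% → Team Beta
Team Beta wins overall and in every ticket group — no reversal.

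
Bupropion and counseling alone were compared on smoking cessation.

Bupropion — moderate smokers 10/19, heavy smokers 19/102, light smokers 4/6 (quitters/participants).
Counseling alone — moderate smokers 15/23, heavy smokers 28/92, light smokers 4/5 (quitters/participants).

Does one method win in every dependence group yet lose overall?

Moderate smokers: bupropion 10/19 = 52.6%, counseling alone 15/23 = 65.2% → counseling alone
Heavy smokers: bupropion 19/102 = 18.6%, counseling alone 28/92 = 30.4% → counseling alone
Light smokers: bupropion 4/6 = 66.7%, counseling alone 4/5 = 80.0% → counseling alone
Overall: bupropion 33/127 = 26.0%, counseling alone 47/120 = 39.2% → counseling alone
Counseling alone wins overall and in every dependence group — no reversal.

No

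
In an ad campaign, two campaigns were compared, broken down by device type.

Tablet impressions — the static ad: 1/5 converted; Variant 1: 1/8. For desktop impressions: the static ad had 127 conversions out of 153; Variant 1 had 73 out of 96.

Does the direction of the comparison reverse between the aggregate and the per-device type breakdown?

Tablet: the static ad 1/5 = 20.0%, Variant 1 1/8 = 12.5% → the static ad
Desktop: the static ad 127/153 = 83.0%, Variant 1 73/96 = 76.0% → the static ad
Overall: the static ad 128/158 = 81.0%, Variant 1 74/104 = 71.2% → the static ad
The static ad wins overall and in every device group — no reversal.

No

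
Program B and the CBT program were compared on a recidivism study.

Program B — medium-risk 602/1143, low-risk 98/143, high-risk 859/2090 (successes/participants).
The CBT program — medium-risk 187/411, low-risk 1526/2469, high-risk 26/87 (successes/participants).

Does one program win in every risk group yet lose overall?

Medium-risk: Program B 602/1143 = 52.7%, the CBT program 187/411 = 45.5% → Program B
Low-risk: Program B 98/143 = 68.5%, the CBT program 1526/2469 = 61.8% → Program B
High-risk: Program B 859/2090 = 41.1%, the CBT program 26/87 = 29.9% → Program B
Overall: Program B 1559/3376 = 46.2%, the CBT program 1739/2967 = 58.6% → the CBT program
Program B wins each risk group but the CBT program wins overall — the comparison reverses. Program B's participants skew toward high-risk, which has a lower base rate.

Yes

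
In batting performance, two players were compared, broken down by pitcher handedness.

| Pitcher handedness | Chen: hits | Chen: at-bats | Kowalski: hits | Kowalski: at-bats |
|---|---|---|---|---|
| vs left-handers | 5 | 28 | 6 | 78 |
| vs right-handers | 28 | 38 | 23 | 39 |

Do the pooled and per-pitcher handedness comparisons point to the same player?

Yes

Vs left-handers: Chen 5/28 = 17.9%, Kowalski 6/78 = 7.7% → Chen
Vs right-handers: Chen 28/38 = 73.7%, Kowalski 23/39 = 59.0% → Chen
Overall: Chen 33/66 = 50.0%, Kowalski 29/117 = 24.8% → Chen
Chen wins overall and in every pitcher group — no reversal.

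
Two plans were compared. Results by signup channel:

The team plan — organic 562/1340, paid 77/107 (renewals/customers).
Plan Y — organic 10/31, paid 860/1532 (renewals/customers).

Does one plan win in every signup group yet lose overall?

Organic: the team plan 562/1340 = 41.9%, Plan Y 10/31 = 32.3% → the team plan
Paid: the team plan 77/107 = 72.0%, Plan Y 860/1532 = 56.1% → the team plan
Overall: the team plan 639/1447 = 44.2%, Plan Y 870/1563 = 55.7% → Plan Y
The team plan wins each signup group but Plan Y wins overall — the comparison reverses. The team plan's customers skew toward organic, which has a lower base rate.

Yes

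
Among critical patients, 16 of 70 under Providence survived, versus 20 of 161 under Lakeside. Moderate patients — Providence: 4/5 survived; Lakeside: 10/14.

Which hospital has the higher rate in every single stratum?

Critical: Providence 16/70 = 22.9%, Lakeside 20/161 = 12.4% → Providence
Moderate: Providence 4/5 = 80.0%, Lakeside 10/14 = 71.4% → Providence
Providence has the higher rate in both groups.

Providence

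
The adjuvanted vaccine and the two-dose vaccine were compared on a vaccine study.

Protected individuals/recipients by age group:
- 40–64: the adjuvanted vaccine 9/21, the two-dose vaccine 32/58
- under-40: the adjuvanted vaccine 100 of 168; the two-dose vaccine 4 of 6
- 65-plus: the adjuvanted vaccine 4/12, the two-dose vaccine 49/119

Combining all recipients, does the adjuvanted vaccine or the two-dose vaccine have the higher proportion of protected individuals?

40–64: the adjuvanted vaccine 9/21 = 42.9%, the two-dose vaccine 32/58 = 55.2% → the two-dose vaccine
Under-40: the adjuvanted vaccine 100/168 = 59.5%, the two-dose vaccine 4/6 = 66.7% → the two-dose vaccine
65-plus: the adjuvanted vaccine 4/12 = 33.3%, the two-dose vaccine 49/119 = 41.2% → the two-dose vaccine
Overall: the adjuvanted vaccine 113/201 = 56.2%, the two-dose vaccine 85/183 = 46.4% → the adjuvanted vaccine
(The two-dose vaccine wins every age group but the adjuvanted vaccine wins overall — the two-dose vaccine's recipients skew toward the low-rate 65-plus group.)

the adjuvanted vaccine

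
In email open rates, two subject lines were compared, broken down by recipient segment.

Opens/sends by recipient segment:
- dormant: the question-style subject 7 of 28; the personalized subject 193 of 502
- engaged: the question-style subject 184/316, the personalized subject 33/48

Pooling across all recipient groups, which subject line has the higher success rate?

the question-style subject

Dormant: the question-style subject 7/28 = 25.0%, the personalized subject 193/502 = 38.4% → the personalized subject
Engaged: the question-style subject 184/316 = 58.2%, the personalized subject 33/48 = 68.8% → the personalized subject
Overall: the question-style subject 191/344 = 55.5%, the personalized subject 226/550 = 41.1% → the question-style subject
(The personalized subject wins every recipient group but the question-style subject wins overall — the personalized subject's sends skew toward the low-rate dormant group.)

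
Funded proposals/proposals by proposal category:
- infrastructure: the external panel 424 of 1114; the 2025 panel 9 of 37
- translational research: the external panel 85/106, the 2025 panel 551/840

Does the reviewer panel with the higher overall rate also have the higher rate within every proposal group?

No

Infrastructure: the external panel 424/1114 = 38.1%, the 2025 panel 9/37 = 24.3% → the external panel
Translational research: the external panel 85/106 = 80.2%, the 2025 panel 551/840 = 65.6% → the external panel
Overall: the external panel 509/1220 = 41.7%, the 2025 panel 560/877 = 63.9% → the 2025 panel
The external panel wins each proposal group but the 2025 panel wins overall — the comparison reverses. The external panel's proposals skew toward infrastructure, which has a lower base rate.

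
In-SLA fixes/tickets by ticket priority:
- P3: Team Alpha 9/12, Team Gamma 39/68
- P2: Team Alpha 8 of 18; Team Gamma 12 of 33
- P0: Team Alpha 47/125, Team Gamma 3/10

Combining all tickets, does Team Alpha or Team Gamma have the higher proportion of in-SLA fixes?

P3: Team Alpha 9/12 = 75.0%, Team Gamma 39/68 = 57.4% → Team Alpha
P2: Team Alpha 8/18 = 44.4%, Team Gamma 12/33 = 36.4% → Team Alpha
P0: Team Alpha 47/125 = 37.6%, Team Gamma 3/10 = 30.0% → Team Alpha
Overall: Team Alpha 64/155 = 41.3%, Team Gamma 54/111 = 48.6% → Team Gamma
(Team Alpha wins every ticket group but Team Gamma wins overall — Team Alpha's tickets skew toward the low-rate P0 group.)

Team Gamma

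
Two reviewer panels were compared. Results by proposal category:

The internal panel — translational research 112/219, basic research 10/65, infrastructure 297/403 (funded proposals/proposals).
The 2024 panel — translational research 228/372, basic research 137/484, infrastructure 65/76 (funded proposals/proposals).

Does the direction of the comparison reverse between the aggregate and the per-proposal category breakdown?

Translational research: the internal panel 112/219 = 51.1%, the 2024 panel 228/372 = 61.3% → the 2024 panel
Basic research: the internal panel 10/65 = 15.4%, the 2024 panel 137/484 = 28.3% → the 2024 panel
Infrastructure: the internal panel 297/403 = 73.7%, the 2024 panel 65/76 = 85.5% → the 2024 panel
Overall: the internal panel 419/687 = 61.0%, the 2024 panel 430/932 = 46.1% → the internal panel
The 2024 panel wins each proposal group but the internal panel wins overall — the comparison reverses. The 2024 panel's proposals skew toward basic research, which has a lower base rate.

Yes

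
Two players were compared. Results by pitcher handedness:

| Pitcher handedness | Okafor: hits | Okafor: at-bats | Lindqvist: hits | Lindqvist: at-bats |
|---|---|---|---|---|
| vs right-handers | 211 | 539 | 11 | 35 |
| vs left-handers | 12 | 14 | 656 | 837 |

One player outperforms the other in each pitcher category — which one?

Okafor

Vs right-handers: Okafor 211/539 = 39.1%, Lindqvist 11/35 = 31.4% → Okafor
Vs left-handers: Okafor 12/14 = 85.7%, Lindqvist 656/837 = 78.4% → Okafor
Okafor has the higher rate in both groups.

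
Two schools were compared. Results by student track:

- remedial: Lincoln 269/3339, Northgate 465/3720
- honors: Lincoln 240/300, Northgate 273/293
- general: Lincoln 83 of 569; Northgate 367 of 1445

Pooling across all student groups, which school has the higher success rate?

Remedial: Lincoln 269/3339 = 8.1%, Northgate 465/3720 = 12.5% → Northgate
Honors: Lincoln 240/300 = 80.0%, Northgate 273/293 = 93.2% → Northgate
General: Lincoln 83/569 = 14.6%, Northgate 367/1445 = 25.4% → Northgate
Overall: Lincoln 592/4208 = 14.1%, Northgate 1105/5458 = 20.2% → Northgate

Northgate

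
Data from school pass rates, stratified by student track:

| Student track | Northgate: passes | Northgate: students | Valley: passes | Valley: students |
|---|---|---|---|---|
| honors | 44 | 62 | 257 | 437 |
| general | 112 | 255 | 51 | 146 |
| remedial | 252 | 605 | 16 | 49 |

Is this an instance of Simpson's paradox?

Honors: Northgate 44/62 = 71.0%, Valley 257/437 = 58.8% → Northgate
General: Northgate 112/255 = 43.9%, Valley 51/146 = 34.9% → Northgate
Remedial: Northgate 252/605 = 41.7%, Valley 16/49 = 32.7% → Northgate
Overall: Northgate 408/922 = 44.3%, Valley 324/632 = 51.3% → Valley
Northgate wins each student group but Valley wins overall — the comparison reverses. Northgate's students skew toward remedial, which has a lower base rate.

Yes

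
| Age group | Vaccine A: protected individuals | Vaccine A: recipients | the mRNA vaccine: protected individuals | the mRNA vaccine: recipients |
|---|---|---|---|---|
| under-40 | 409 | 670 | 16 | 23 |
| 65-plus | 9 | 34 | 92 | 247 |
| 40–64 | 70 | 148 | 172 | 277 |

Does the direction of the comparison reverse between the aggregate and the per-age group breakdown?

Under-40: Vaccine A 409/670 = 61.0%, the mRNA vaccine 16/23 = 69.6% → the mRNA vaccine
65-plus: Vaccine A 9/34 = 26.5%, the mRNA vaccine 92/247 = 37.2% → the mRNA vaccine
40–64: Vaccine A 70/148 = 47.3%, the mRNA vaccine 172/277 = 62.1% → the mRNA vaccine
Overall: Vaccine A 488/852 = 57.3%, the mRNA vaccine 280/547 = 51.2% → Vaccine A
The mRNA vaccine wins each age group but Vaccine A wins overall — the comparison reverses. The mRNA vaccine's recipients skew toward 65-plus, which has a lower base rate.

Yes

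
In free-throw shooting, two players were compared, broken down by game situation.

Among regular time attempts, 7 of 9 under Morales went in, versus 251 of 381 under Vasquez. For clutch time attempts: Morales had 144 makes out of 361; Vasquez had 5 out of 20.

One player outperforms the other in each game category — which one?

Regular time: Morales 7/9 = 77.8%, Vasquez 251/381 = 65.9% → Morales
Clutch time: Morales 144/361 = 39.9%, Vasquez 5/20 = 25.0% → Morales
Morales has the higher rate in both groups.

Morales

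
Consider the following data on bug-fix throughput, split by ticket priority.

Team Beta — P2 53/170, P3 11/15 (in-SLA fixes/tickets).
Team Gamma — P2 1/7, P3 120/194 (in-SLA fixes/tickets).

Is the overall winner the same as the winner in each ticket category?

P2: Team Beta 53/170 = 31.2%, Team Gamma 1/7 = 14.3% → Team Beta
P3: Team Beta 11/15 = 73.3%, Team Gamma 120/194 = 61.9% → Team Beta
Overall: Team Beta 64/185 = 34.6%, Team Gamma 121/201 = 60.2% → Team Gamma
Team Beta wins each ticket group but Team Gamma wins overall — the comparison reverses. Team Beta's tickets skew toward P2, which has a lower base rate.

No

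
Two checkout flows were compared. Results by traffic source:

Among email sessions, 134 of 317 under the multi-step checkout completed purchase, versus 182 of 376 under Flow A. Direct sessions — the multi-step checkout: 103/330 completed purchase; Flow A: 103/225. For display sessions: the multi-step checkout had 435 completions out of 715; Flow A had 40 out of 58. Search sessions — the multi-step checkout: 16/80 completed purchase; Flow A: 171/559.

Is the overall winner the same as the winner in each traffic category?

Email: the multi-step checkout 134/317 = 42.3%, Flow A 182/376 = 48.4% → Flow A
Direct: the multi-step checkout 103/330 = 31.2%, Flow A 103/225 = 45.8% → Flow A
Display: the multi-step checkout 435/715 = 60.8%, Flow A 40/58 = 69.0% → Flow A
Search: the multi-step checkout 16/80 = 20.0%, Flow A 171/559 = 30.6% → Flow A
Overall: the multi-step checkout 688/1442 = 47.7%, Flow A 496/1218 = 40.7% → the multi-step checkout
Flow A wins each traffic group but the multi-step checkout wins overall — the comparison reverses. Flow A's sessions skew toward search, which has a lower base rate.

No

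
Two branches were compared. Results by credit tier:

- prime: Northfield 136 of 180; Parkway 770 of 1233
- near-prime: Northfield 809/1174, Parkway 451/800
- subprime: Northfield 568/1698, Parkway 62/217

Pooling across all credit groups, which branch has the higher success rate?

Prime: Northfield 136/180 = 75.6%, Parkway 770/1233 = 62.4% → Northfield
Near-prime: Northfield 809/1174 = 68.9%, Parkway 451/800 = 56.4% → Northfield
Subprime: Northfield 568/1698 = 33.5%, Parkway 62/217 = 28.6% → Northfield
Overall: Northfield 1513/3052 = 49.6%, Parkway 1283/2250 = 57.0% → Parkway
(Northfield wins every credit group but Parkway wins overall — Northfield's applications skew toward the low-rate subprime group.)

Parkway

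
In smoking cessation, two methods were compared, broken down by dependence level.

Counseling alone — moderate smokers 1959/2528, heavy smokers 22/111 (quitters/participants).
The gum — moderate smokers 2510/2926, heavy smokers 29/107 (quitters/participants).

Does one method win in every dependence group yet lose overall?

No

Moderate smokers: counseling alone 1959/2528 = 77.5%, the gum 2510/2926 = 85.8% → the gum
Heavy smokers: counseling alone 22/111 = 19.8%, the gum 29/107 = 27.1% → the gum
Overall: counseling alone 1981/2639 = 75.1%, the gum 2539/3033 = 83.7% → the gum
The gum wins overall and in every dependence group — no reversal.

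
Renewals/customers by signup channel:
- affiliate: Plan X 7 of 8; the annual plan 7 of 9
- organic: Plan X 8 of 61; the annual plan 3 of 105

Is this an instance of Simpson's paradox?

No

Affiliate: Plan X 7/8 = 87.5%, the annual plan 7/9 = 77.8% → Plan X
Organic: Plan X 8/61 = 13.1%, the annual plan 3/105 = 2.9% → Plan X
Overall: Plan X 15/69 = 21.7%, the annual plan 10/114 = 8.8% → Plan X
Plan X wins overall and in every signup group — no reversal.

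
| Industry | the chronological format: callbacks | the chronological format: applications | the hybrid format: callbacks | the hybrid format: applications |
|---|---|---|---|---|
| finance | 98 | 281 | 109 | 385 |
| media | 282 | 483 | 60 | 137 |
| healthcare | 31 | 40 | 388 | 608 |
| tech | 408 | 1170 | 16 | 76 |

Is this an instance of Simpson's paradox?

Yes

Finance: the chronological format 98/281 = 34.9%, the hybrid format 109/385 = 28.3% → the chronological format
Media: the chronological format 282/483 = 58.4%, the hybrid format 60/137 = 43.8% → the chronological format
Healthcare: the chronological format 31/40 = 77.5%, the hybrid format 388/608 = 63.8% → the chronological format
Tech: the chronological format 408/1170 = 34.9%, the hybrid format 16/76 = 21.1% → the chronological format
Overall: the chronological format 819/1974 = 41.5%, the hybrid format 573/1206 = 47.5% → the hybrid format
The chronological format wins each industry group but the hybrid format wins overall — the comparison reverses. The chronological format's applications skew toward tech, which has a lower base rate.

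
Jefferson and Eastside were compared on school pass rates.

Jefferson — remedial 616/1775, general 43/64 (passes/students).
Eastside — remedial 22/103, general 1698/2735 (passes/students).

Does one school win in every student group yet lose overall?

Remedial: Jefferson 616/1775 = 34.7%, Eastside 22/103 = 21.4% → Jefferson
General: Jefferson 43/64 = 67.2%, Eastside 1698/2735 = 62.1% → Jefferson
Overall: Jefferson 659/1839 = 35.8%, Eastside 1720/2838 = 60.6% → Eastside
Jefferson wins each student group but Eastside wins overall — the comparison reverses. Jefferson's students skew toward remedial, which has a lower base rate.

Yes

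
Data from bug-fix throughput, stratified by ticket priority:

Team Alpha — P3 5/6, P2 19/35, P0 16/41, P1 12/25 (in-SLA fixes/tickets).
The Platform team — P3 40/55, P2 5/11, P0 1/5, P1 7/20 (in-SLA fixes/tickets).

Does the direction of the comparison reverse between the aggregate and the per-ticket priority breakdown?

P3: Team Alpha 5/6 = 83.3%, the Platform team 40/55 = 72.7% → Team Alpha
P2: Team Alpha 19/35 = 54.3%, the Platform team 5/11 = 45.5% → Team Alpha
P0: Team Alpha 16/41 = 39.0%, the Platform team 1/5 = 20.0% → Team Alpha
P1: Team Alpha 12/25 = 48.0%, the Platform team 7/20 = 35.0% → Team Alpha
Overall: Team Alpha 52/107 = 48.6%, the Platform team 53/91 = 58.2% → the Platform team
Team Alpha wins each ticket group but the Platform team wins overall — the comparison reverses. Team Alpha's tickets skew toward P0, which has a lower base rate.

Yes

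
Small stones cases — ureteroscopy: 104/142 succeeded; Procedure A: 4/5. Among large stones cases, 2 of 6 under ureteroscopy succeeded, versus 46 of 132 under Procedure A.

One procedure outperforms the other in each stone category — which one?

Small stones: ureteroscopy 104/142 = 73.2%, Procedure A 4/5 = 80.0% → Procedure A
Large stones: ureteroscopy 2/6 = 33.3%, Procedure A 46/132 = 34.8% → Procedure A
Procedure A has the higher rate in both groups.

Procedure A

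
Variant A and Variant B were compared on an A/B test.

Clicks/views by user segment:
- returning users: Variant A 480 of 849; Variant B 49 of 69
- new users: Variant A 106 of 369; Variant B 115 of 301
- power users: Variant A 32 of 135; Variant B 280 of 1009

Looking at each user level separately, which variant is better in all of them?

Returning users: Variant A 480/849 = 56.5%, Variant B 49/69 = 71.0% → Variant B
New users: Variant A 106/369 = 28.7%, Variant B 115/301 = 38.2% → Variant B
Power users: Variant A 32/135 = 23.7%, Variant B 280/1009 = 27.8% → Variant B
Variant B has the higher rate in all 3 groups.

Variant B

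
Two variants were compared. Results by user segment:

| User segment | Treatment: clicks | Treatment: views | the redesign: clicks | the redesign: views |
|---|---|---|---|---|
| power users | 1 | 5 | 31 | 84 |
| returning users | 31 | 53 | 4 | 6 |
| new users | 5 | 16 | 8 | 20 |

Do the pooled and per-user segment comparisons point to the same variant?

No

Power users: Treatment 1/5 = 20.0%, the redesign 31/84 = 36.9% → the redesign
Returning users: Treatment 31/53 = 58.5%, the redesign 4/6 = 66.7% → the redesign
New users: Treatment 5/16 = 31.2%, the redesign 8/20 = 40.0% → the redesign
Overall: Treatment 37/74 = 50.0%, the redesign 43/110 = 39.1% → Treatment
The redesign wins each user group but Treatment wins overall — the comparison reverses. The redesign's views skew toward power users, which has a lower base rate.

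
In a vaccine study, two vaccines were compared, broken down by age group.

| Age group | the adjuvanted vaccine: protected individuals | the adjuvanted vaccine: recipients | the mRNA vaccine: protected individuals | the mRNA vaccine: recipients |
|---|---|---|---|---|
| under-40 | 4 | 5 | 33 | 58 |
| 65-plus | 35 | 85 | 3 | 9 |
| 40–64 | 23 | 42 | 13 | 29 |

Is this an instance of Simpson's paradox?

Yes

Under-40: the adjuvanted vaccine 4/5 = 80.0%, the mRNA vaccine 33/58 = 56.9% → the adjuvanted vaccine
65-plus: the adjuvanted vaccine 35/85 = 41.2%, the mRNA vaccine 3/9 = 33.3% → the adjuvanted vaccine
40–64: the adjuvanted vaccine 23/42 = 54.8%, the mRNA vaccine 13/29 = 44.8% → the adjuvanted vaccine
Overall: the adjuvanted vaccine 62/132 = 47.0%, the mRNA vaccine 49/96 = 51.0% → the mRNA vaccine
The adjuvanted vaccine wins each age group but the mRNA vaccine wins overall — the comparison reverses. The adjuvanted vaccine's recipients skew toward 65-plus, which has a lower base rate.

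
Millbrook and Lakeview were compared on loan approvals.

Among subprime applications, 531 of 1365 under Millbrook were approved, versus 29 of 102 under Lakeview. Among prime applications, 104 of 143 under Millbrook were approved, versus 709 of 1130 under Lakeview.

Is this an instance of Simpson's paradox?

Subprime: Millbrook 531/1365 = 38.9%, Lakeview 29/102 = 28.4% → Millbrook
Prime: Millbrook 104/143 = 72.7%, Lakeview 709/1130 = 62.7% → Millbrook
Overall: Millbrook 635/1508 = 42.1%, Lakeview 738/1232 = 59.9% → Lakeview
Millbrook wins each credit group but Lakeview wins overall — the comparison reverses. Millbrook's applications skew toward subprime, which has a lower base rate.

Yes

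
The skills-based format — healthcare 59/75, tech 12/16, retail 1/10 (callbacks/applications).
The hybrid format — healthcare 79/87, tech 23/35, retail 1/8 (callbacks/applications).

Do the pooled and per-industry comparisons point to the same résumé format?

Healthcare: the skills-based format 59/75 = 78.7%, the hybrid format 79/87 = 90.8% → the hybrid format
Tech: the skills-based format 12/16 = 75.0%, the hybrid format 23/35 = 65.7% → the skills-based format
Retail: the skills-based format 1/10 = 10.0%, the hybrid format 1/8 = 12.5% → the hybrid format
Overall: the skills-based format 72/101 = 71.3%, the hybrid format 103/130 = 79.2% → the hybrid format
Neither sweeps: the skills-based format wins 1 of 3 groups, the hybrid format wins 2. The hybrid format wins overall but not every group — no Simpson reversal.

No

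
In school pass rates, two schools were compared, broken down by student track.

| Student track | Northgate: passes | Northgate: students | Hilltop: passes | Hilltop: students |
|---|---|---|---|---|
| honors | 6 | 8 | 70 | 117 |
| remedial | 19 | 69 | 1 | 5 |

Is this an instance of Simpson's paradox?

Yes

Honors: Northgate 6/8 = 75.0%, Hilltop 70/117 = 59.8% → Northgate
Remedial: Northgate 19/69 = 27.5%, Hilltop 1/5 = 20.0% → Northgate
Overall: Northgate 25/77 = 32.5%, Hilltop 71/122 = 58.2% → Hilltop
Northgate wins each student group but Hilltop wins overall — the comparison reverses. Northgate's students skew toward remedial, which has a lower base rate.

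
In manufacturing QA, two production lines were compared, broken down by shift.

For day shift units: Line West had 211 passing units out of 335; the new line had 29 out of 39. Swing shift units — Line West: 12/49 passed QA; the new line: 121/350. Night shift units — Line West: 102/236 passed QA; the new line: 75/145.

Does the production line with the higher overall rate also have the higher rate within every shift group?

Day shift: Line West 211/335 = 63.0%, the new line 29/39 = 74.4% → the new line
Swing shift: Line West 12/49 = 24.5%, the new line 121/350 = 34.6% → the new line
Night shift: Line West 102/236 = 43.2%, the new line 75/145 = 51.7% → the new line
Overall: Line West 325/620 = 52.4%, the new line 225/534 = 42.1% → Line West
The new line wins each shift group but Line West wins overall — the comparison reverses. The new line's units skew toward swing shift, which has a lower base rate.

No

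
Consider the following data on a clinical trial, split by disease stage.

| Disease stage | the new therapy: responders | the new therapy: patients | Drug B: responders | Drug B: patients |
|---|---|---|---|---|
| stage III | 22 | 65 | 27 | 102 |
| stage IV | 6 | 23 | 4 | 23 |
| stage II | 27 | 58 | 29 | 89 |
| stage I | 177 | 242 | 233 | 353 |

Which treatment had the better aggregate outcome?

Stage III: the new therapy 22/65 = 33.8%, Drug B 27/102 = 26.5% → the new therapy
Stage IV: the new therapy 6/23 = 26.1%, Drug B 4/23 = 17.4% → the new therapy
Stage II: the new therapy 27/58 = 46.6%, Drug B 29/89 = 32.6% → the new therapy
Stage I: the new therapy 177/242 = 73.1%, Drug B 233/353 = 66.0% → the new therapy
Overall: the new therapy 232/388 = 59.8%, Drug B 293/567 = 51.7% → the new therapy

the new therapy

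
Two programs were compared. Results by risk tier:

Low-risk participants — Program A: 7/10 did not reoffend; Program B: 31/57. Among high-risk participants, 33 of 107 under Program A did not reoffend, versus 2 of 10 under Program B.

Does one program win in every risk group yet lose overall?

Low-risk: Program A 7/10 = 70.0%, Program B 31/57 = 54.4% → Program A
High-risk: Program A 33/107 = 30.8%, Program B 2/10 = 20.0% → Program A
Overall: Program A 40/117 = 34.2%, Program B 33/67 = 49.3% → Program B
Program A wins each risk group but Program B wins overall — the comparison reverses. Program A's participants skew toward high-risk, which has a lower base rate.

Yes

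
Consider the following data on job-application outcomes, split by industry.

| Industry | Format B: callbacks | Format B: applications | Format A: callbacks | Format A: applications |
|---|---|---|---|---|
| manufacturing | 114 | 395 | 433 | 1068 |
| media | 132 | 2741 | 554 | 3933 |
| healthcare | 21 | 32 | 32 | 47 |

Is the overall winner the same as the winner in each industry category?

Manufacturing: Format B 114/395 = 28.9%, Format A 433/1068 = 40.5% → Format A
Media: Format B 132/2741 = 4.8%, Format A 554/3933 = 14.1% → Format A
Healthcare: Format B 21/32 = 65.6%, Format A 32/47 = 68.1% → Format A
Overall: Format B 267/3168 = 8.4%, Format A 1019/5048 = 20.2% → Format A
Format A wins overall and in every industry group — no reversal.

Yes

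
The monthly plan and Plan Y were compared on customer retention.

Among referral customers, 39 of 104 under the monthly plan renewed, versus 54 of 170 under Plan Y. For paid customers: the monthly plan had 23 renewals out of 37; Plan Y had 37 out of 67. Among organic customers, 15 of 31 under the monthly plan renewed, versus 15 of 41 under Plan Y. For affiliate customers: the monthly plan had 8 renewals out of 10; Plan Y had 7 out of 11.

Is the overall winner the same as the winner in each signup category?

Yes

Referral: the monthly plan 39/104 = 37.5%, Plan Y 54/170 = 31.8% → the monthly plan
Paid: the monthly plan 23/37 = 62.2%, Plan Y 37/67 = 55.2% → the monthly plan
Organic: the monthly plan 15/31 = 48.4%, Plan Y 15/41 = 36.6% → the monthly plan
Affiliate: the monthly plan 8/10 = 80.0%, Plan Y 7/11 = 63.6% → the monthly plan
Overall: the monthly plan 85/182 = 46.7%, Plan Y 113/289 = 39.1% → the monthly plan
The monthly plan wins overall and in every signup group — no reversal.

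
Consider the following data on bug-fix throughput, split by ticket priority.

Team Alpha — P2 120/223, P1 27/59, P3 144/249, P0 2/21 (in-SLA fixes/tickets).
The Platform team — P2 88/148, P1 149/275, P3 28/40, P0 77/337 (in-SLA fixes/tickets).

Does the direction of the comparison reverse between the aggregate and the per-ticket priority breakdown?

P2: Team Alpha 120/223 = 53.8%, the Platform team 88/148 = 59.5% → the Platform team
P1: Team Alpha 27/59 = 45.8%, the Platform team 149/275 = 54.2% → the Platform team
P3: Team Alpha 144/249 = 57.8%, the Platform team 28/40 = 70.0% → the Platform team
P0: Team Alpha 2/21 = 9.5%, the Platform team 77/337 = 22.8% → the Platform team
Overall: Team Alpha 293/552 = 53.1%, the Platform team 342/800 = 42.8% → Team Alpha
The Platform team wins each ticket group but Team Alpha wins overall — the comparison reverses. The Platform team's tickets skew toward P0, which has a lower base rate.

Yes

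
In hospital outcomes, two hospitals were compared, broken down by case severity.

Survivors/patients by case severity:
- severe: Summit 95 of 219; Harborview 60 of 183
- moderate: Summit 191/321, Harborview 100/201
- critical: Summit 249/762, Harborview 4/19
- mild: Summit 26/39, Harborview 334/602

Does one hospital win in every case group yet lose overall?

Severe: Summit 95/219 = 43.4%, Harborview 60/183 = 32.8% → Summit
Moderate: Summit 191/321 = 59.5%, Harborview 100/201 = 49.8% → Summit
Critical: Summit 249/762 = 32.7%, Harborview 4/19 = 21.1% → Summit
Mild: Summit 26/39 = 66.7%, Harborview 334/602 = 55.5% → Summit
Overall: Summit 561/1341 = 41.8%, Harborview 498/1005 = 49.6% → Harborview
Summit wins each case group but Harborview wins overall — the comparison reverses. Summit's patients skew toward critical, which has a lower base rate.

Yes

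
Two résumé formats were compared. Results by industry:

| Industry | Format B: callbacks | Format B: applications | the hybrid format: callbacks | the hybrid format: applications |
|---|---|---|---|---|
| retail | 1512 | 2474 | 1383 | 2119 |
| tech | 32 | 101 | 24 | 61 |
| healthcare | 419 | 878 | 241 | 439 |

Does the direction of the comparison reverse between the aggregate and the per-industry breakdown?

Retail: Format B 1512/2474 = 61.1%, the hybrid format 1383/2119 = 65.3% → the hybrid format
Tech: Format B 32/101 = 31.7%, the hybrid format 24/61 = 39.3% → the hybrid format
Healthcare: Format B 419/878 = 47.7%, the hybrid format 241/439 = 54.9% → the hybrid format
Overall: Format B 1963/3453 = 56.8%, the hybrid format 1648/2619 = 62.9% → the hybrid format
The hybrid format wins overall and in every industry group — no reversal.

No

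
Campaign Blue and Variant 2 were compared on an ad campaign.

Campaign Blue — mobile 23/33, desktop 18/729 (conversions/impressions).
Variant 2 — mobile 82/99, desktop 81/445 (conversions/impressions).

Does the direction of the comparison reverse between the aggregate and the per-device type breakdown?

Mobile: Campaign Blue 23/33 = 69.7%, Variant 2 82/99 = 82.8% → Variant 2
Desktop: Campaign Blue 18/729 = 2.5%, Variant 2 81/445 = 18.2% → Variant 2
Overall: Campaign Blue 41/762 = 5.4%, Variant 2 163/544 = 30.0% → Variant 2
Variant 2 wins overall and in every device group — no reversal.

No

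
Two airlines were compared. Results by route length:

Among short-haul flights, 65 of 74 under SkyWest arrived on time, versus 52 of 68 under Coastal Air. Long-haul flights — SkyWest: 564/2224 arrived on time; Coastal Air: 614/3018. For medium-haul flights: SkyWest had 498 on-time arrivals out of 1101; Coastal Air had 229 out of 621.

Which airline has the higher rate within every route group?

Short-haul: SkyWest 65/74 = 87.8%, Coastal Air 52/68 = 76.5% → SkyWest
Long-haul: SkyWest 564/2224 = 25.4%, Coastal Air 614/3018 = 20.3% → SkyWest
Medium-haul: SkyWest 498/1101 = 45.2%, Coastal Air 229/621 = 36.9% → SkyWest
SkyWest has the higher rate in all 3 groups.

SkyWest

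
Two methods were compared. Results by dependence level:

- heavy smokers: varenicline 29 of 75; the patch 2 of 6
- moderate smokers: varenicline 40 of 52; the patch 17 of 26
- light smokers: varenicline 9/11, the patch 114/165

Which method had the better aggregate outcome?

Heavy smokers: varenicline 29/75 = 38.7%, the patch 2/6 = 33.3% → varenicline
Moderate smokers: varenicline 40/52 = 76.9%, the patch 17/26 = 65.4% → varenicline
Light smokers: varenicline 9/11 = 81.8%, the patch 114/165 = 69.1% → varenicline
Overall: varenicline 78/138 = 56.5%, the patch 133/197 = 67.5% → the patch
(Varenicline wins every dependence group but the patch wins overall — varenicline's participants skew toward the low-rate heavy smokers group.)

the patch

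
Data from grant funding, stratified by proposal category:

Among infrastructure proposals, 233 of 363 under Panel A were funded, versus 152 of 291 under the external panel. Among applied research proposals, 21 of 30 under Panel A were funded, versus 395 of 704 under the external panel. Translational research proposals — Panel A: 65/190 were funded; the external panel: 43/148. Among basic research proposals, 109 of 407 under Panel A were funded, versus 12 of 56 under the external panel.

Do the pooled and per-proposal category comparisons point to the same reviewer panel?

Infrastructure: Panel A 233/363 = 64.2%, the external panel 152/291 = 52.2% → Panel A
Applied research: Panel A 21/30 = 70.0%, the external panel 395/704 = 56.1% → Panel A
Translational research: Panel A 65/190 = 34.2%, the external panel 43/148 = 29.1% → Panel A
Basic research: Panel A 109/407 = 26.8%, the external panel 12/56 = 21.4% → Panel A
Overall: Panel A 428/990 = 43.2%, the external panel 602/1199 = 50.2% → the external panel
Panel A wins each proposal group but the external panel wins overall — the comparison reverses. Panel A's proposals skew toward basic research, which has a lower base rate.

No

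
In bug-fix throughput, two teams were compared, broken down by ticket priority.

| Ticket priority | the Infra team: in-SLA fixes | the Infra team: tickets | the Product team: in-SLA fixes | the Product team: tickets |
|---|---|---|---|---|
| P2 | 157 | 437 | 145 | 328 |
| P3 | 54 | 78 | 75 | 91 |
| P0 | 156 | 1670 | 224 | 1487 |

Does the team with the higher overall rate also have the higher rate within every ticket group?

Yes

P2: the Infra team 157/437 = 35.9%, the Product team 145/328 = 44.2% → the Product team
P3: the Infra team 54/78 = 69.2%, the Product team 75/91 = 82.4% → the Product team
P0: the Infra team 156/1670 = 9.3%, the Product team 224/1487 = 15.1% → the Product team
Overall: the Infra team 367/2185 = 16.8%, the Product team 444/1906 = 23.3% → the Product team
The Product team wins overall and in every ticket group — no reversal.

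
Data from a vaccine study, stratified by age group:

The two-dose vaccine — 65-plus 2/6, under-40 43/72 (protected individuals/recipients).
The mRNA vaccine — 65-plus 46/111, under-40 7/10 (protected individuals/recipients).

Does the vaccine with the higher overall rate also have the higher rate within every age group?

65-plus: the two-dose vaccine 2/6 = 33.3%, the mRNA vaccine 46/111 = 41.4% → the mRNA vaccine
Under-40: the two-dose vaccine 43/72 = 59.7%, the mRNA vaccine 7/10 = 70.0% → the mRNA vaccine
Overall: the two-dose vaccine 45/78 = 57.7%, the mRNA vaccine 53/121 = 43.8% → the two-dose vaccine
The mRNA vaccine wins each age group but the two-dose vaccine wins overall — the comparison reverses. The mRNA vaccine's recipients skew toward 65-plus, which has a lower base rate.

No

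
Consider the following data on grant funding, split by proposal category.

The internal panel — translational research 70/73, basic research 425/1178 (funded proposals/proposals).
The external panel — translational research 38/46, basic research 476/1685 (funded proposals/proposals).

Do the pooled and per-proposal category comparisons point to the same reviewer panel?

Translational research: the internal panel 70/73 = 95.9%, the external panel 38/46 = 82.6% → the internal panel
Basic research: the internal panel 425/1178 = 36.1%, the external panel 476/1685 = 28.2% → the internal panel
Overall: the internal panel 495/1251 = 39.6%, the external panel 514/1731 = 29.7% → the internal panel
The internal panel wins overall and in every proposal group — no reversal.

Yes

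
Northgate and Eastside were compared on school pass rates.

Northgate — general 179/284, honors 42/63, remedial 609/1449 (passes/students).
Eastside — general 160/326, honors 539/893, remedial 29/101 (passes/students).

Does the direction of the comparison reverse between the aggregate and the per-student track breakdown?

Yes

General: Northgate 179/284 = 63.0%, Eastside 160/326 = 49.1% → Northgate
Honors: Northgate 42/63 = 66.7%, Eastside 539/893 = 60.4% → Northgate
Remedial: Northgate 609/1449 = 42.0%, Eastside 29/101 = 28.7% → Northgate
Overall: Northgate 830/1796 = 46.2%, Eastside 728/1320 = 55.2% → Eastside
Northgate wins each student group but Eastside wins overall — the comparison reverses. Northgate's students skew toward remedial, which has a lower base rate.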